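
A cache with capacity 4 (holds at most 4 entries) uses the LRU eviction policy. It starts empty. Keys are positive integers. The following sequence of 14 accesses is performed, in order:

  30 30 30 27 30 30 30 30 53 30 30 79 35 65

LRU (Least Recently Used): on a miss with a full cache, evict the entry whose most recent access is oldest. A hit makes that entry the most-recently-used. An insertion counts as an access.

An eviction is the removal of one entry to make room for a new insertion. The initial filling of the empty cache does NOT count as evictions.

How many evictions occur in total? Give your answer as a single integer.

Answer: 2

Derivation:
LRU simulation (capacity=4):
  1. access 30: MISS. Cache (LRU->MRU): [30]
  2. access 30: HIT. Cache (LRU->MRU): [30]
  3. access 30: HIT. Cache (LRU->MRU): [30]
  4. access 27: MISS. Cache (LRU->MRU): [30 27]
  5. access 30: HIT. Cache (LRU->MRU): [27 30]
  6. access 30: HIT. Cache (LRU->MRU): [27 30]
  7. access 30: HIT. Cache (LRU->MRU): [27 30]
  8. access 30: HIT. Cache (LRU->MRU): [27 30]
  9. access 53: MISS. Cache (LRU->MRU): [27 30 53]
  10. access 30: HIT. Cache (LRU->MRU): [27 53 30]
  11. access 30: HIT. Cache (LRU->MRU): [27 53 30]
  12. access 79: MISS. Cache (LRU->MRU): [27 53 30 79]
  13. access 35: MISS, evict 27. Cache (LRU->MRU): [53 30 79 35]
  14. access 65: MISS, evict 53. Cache (LRU->MRU): [30 79 35 65]
Total: 8 hits, 6 misses, 2 evictions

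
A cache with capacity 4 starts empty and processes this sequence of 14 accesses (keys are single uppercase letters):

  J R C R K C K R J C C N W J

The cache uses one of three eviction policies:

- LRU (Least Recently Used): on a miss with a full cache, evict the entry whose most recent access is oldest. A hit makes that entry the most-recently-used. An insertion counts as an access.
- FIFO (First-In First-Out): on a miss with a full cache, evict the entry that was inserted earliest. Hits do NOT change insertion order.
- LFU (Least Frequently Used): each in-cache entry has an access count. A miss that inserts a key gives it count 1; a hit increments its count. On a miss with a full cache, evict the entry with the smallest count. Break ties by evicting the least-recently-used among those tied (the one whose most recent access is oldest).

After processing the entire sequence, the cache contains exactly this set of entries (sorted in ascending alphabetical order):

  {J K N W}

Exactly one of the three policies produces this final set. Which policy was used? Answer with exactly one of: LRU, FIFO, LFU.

Answer: FIFO

Derivation:
Simulating under each policy and comparing final sets:
  LRU: final set = {C J N W} -> differs
  FIFO: final set = {J K N W} -> MATCHES target
  LFU: final set = {C J R W} -> differs
Only FIFO produces the target set.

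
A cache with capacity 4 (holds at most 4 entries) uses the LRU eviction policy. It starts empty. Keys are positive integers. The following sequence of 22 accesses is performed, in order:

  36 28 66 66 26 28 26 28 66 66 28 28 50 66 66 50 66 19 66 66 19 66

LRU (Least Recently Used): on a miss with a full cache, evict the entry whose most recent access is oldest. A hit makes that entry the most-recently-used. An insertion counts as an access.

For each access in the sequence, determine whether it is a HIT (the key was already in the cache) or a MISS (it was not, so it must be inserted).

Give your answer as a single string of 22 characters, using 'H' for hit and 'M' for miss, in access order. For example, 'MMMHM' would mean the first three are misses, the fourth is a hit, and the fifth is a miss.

Answer: MMMHMHHHHHHHMHHHHMHHHH

Derivation:
LRU simulation (capacity=4):
  1. access 36: MISS. Cache (LRU->MRU): [36]
  2. access 28: MISS. Cache (LRU->MRU): [36 28]
  3. access 66: MISS. Cache (LRU->MRU): [36 28 66]
  4. access 66: HIT. Cache (LRU->MRU): [36 28 66]
  5. access 26: MISS. Cache (LRU->MRU): [36 28 66 26]
  6. access 28: HIT. Cache (LRU->MRU): [36 66 26 28]
  7. access 26: HIT. Cache (LRU->MRU): [36 66 28 26]
  8. access 28: HIT. Cache (LRU->MRU): [36 66 26 28]
  9. access 66: HIT. Cache (LRU->MRU): [36 26 28 66]
  10. access 66: HIT. Cache (LRU->MRU): [36 26 28 66]
  11. access 28: HIT. Cache (LRU->MRU): [36 26 66 28]
  12. access 28: HIT. Cache (LRU->MRU): [36 26 66 28]
  13. access 50: MISS, evict 36. Cache (LRU->MRU): [26 66 28 50]
  14. access 66: HIT. Cache (LRU->MRU): [26 28 50 66]
  15. access 66: HIT. Cache (LRU->MRU): [26 28 50 66]
  16. access 50: HIT. Cache (LRU->MRU): [26 28 66 50]
  17. access 66: HIT. Cache (LRU->MRU): [26 28 50 66]
  18. access 19: MISS, evict 26. Cache (LRU->MRU): [28 50 66 19]
  19. access 66: HIT. Cache (LRU->MRU): [28 50 19 66]
  20. access 66: HIT. Cache (LRU->MRU): [28 50 19 66]
  21. access 19: HIT. Cache (LRU->MRU): [28 50 66 19]
  22. access 66: HIT. Cache (LRU->MRU): [28 50 19 66]
Total: 16 hits, 6 misses, 2 evictions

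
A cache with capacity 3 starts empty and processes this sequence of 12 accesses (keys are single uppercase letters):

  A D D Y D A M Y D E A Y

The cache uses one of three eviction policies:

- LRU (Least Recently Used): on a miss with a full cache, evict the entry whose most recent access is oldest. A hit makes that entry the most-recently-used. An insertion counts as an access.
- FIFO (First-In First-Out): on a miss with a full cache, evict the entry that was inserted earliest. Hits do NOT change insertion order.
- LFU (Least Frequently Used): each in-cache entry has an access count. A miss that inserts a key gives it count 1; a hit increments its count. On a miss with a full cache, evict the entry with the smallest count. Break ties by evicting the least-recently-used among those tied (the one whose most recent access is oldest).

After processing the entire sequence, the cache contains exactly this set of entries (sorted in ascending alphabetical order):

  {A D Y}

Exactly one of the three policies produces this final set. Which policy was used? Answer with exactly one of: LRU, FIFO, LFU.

Answer: LFU

Derivation:
Simulating under each policy and comparing final sets:
  LRU: final set = {A E Y} -> differs
  FIFO: final set = {A E Y} -> differs
  LFU: final set = {A D Y} -> MATCHES target
Only LFU produces the target set.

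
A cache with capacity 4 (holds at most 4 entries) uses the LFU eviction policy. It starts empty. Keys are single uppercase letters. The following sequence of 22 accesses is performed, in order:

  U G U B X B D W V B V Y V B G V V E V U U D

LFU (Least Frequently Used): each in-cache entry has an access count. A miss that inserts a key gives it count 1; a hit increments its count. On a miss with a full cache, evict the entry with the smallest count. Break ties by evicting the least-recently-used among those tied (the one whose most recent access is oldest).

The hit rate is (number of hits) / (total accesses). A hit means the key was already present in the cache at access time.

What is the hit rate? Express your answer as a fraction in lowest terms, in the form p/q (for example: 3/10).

LFU simulation (capacity=4):
  1. access U: MISS. Cache: [U(c=1)]
  2. access G: MISS. Cache: [U(c=1) G(c=1)]
  3. access U: HIT, count now 2. Cache: [G(c=1) U(c=2)]
  4. access B: MISS. Cache: [G(c=1) B(c=1) U(c=2)]
  5. access X: MISS. Cache: [G(c=1) B(c=1) X(c=1) U(c=2)]
  6. access B: HIT, count now 2. Cache: [G(c=1) X(c=1) U(c=2) B(c=2)]
  7. access D: MISS, evict G(c=1). Cache: [X(c=1) D(c=1) U(c=2) B(c=2)]
  8. access W: MISS, evict X(c=1). Cache: [D(c=1) W(c=1) U(c=2) B(c=2)]
  9. access V: MISS, evict D(c=1). Cache: [W(c=1) V(c=1) U(c=2) B(c=2)]
  10. access B: HIT, count now 3. Cache: [W(c=1) V(c=1) U(c=2) B(c=3)]
  11. access V: HIT, count now 2. Cache: [W(c=1) U(c=2) V(c=2) B(c=3)]
  12. access Y: MISS, evict W(c=1). Cache: [Y(c=1) U(c=2) V(c=2) B(c=3)]
  13. access V: HIT, count now 3. Cache: [Y(c=1) U(c=2) B(c=3) V(c=3)]
  14. access B: HIT, count now 4. Cache: [Y(c=1) U(c=2) V(c=3) B(c=4)]
  15. access G: MISS, evict Y(c=1). Cache: [G(c=1) U(c=2) V(c=3) B(c=4)]
  16. access V: HIT, count now 4. Cache: [G(c=1) U(c=2) B(c=4) V(c=4)]
  17. access V: HIT, count now 5. Cache: [G(c=1) U(c=2) B(c=4) V(c=5)]
  18. access E: MISS, evict G(c=1). Cache: [E(c=1) U(c=2) B(c=4) V(c=5)]
  19. access V: HIT, count now 6. Cache: [E(c=1) U(c=2) B(c=4) V(c=6)]
  20. access U: HIT, count now 3. Cache: [E(c=1) U(c=3) B(c=4) V(c=6)]
  21. access U: HIT, count now 4. Cache: [E(c=1) B(c=4) U(c=4) V(c=6)]
  22. access D: MISS, evict E(c=1). Cache: [D(c=1) B(c=4) U(c=4) V(c=6)]
Total: 11 hits, 11 misses, 7 evictions

Hit rate = 11/22 = 1/2

Answer: 1/2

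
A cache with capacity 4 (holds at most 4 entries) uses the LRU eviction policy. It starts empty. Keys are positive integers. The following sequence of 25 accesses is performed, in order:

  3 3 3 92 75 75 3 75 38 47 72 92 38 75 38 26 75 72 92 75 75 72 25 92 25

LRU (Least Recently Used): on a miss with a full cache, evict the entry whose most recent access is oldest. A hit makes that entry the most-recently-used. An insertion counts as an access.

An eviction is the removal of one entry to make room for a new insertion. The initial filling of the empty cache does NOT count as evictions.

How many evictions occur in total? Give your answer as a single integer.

Answer: 8

Derivation:
LRU simulation (capacity=4):
  1. access 3: MISS. Cache (LRU->MRU): [3]
  2. access 3: HIT. Cache (LRU->MRU): [3]
  3. access 3: HIT. Cache (LRU->MRU): [3]
  4. access 92: MISS. Cache (LRU->MRU): [3 92]
  5. access 75: MISS. Cache (LRU->MRU): [3 92 75]
  6. access 75: HIT. Cache (LRU->MRU): [3 92 75]
  7. access 3: HIT. Cache (LRU->MRU): [92 75 3]
  8. access 75: HIT. Cache (LRU->MRU): [92 3 75]
  9. access 38: MISS. Cache (LRU->MRU): [92 3 75 38]
  10. access 47: MISS, evict 92. Cache (LRU->MRU): [3 75 38 47]
  11. access 72: MISS, evict 3. Cache (LRU->MRU): [75 38 47 72]
  12. access 92: MISS, evict 75. Cache (LRU->MRU): [38 47 72 92]
  13. access 38: HIT. Cache (LRU->MRU): [47 72 92 38]
  14. access 75: MISS, evict 47. Cache (LRU->MRU): [72 92 38 75]
  15. access 38: HIT. Cache (LRU->MRU): [72 92 75 38]
  16. access 26: MISS, evict 72. Cache (LRU->MRU): [92 75 38 26]
  17. access 75: HIT. Cache (LRU->MRU): [92 38 26 75]
  18. access 72: MISS, evict 92. Cache (LRU->MRU): [38 26 75 72]
  19. access 92: MISS, evict 38. Cache (LRU->MRU): [26 75 72 92]
  20. access 75: HIT. Cache (LRU->MRU): [26 72 92 75]
  21. access 75: HIT. Cache (LRU->MRU): [26 72 92 75]
  22. access 72: HIT. Cache (LRU->MRU): [26 92 75 72]
  23. access 25: MISS, evict 26. Cache (LRU->MRU): [92 75 72 25]
  24. access 92: HIT. Cache (LRU->MRU): [75 72 25 92]
  25. access 25: HIT. Cache (LRU->MRU): [75 72 92 25]
Total: 13 hits, 12 misses, 8 evictions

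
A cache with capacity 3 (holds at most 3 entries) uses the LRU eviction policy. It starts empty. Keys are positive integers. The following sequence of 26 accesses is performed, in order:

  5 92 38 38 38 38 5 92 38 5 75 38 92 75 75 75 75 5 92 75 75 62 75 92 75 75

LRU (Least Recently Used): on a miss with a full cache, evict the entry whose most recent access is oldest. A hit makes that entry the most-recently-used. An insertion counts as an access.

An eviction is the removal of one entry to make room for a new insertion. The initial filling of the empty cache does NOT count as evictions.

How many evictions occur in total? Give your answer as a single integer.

Answer: 4

Derivation:
LRU simulation (capacity=3):
  1. access 5: MISS. Cache (LRU->MRU): [5]
  2. access 92: MISS. Cache (LRU->MRU): [5 92]
  3. access 38: MISS. Cache (LRU->MRU): [5 92 38]
  4. access 38: HIT. Cache (LRU->MRU): [5 92 38]
  5. access 38: HIT. Cache (LRU->MRU): [5 92 38]
  6. access 38: HIT. Cache (LRU->MRU): [5 92 38]
  7. access 5: HIT. Cache (LRU->MRU): [92 38 5]
  8. access 92: HIT. Cache (LRU->MRU): [38 5 92]
  9. access 38: HIT. Cache (LRU->MRU): [5 92 38]
  10. access 5: HIT. Cache (LRU->MRU): [92 38 5]
  11. access 75: MISS, evict 92. Cache (LRU->MRU): [38 5 75]
  12. access 38: HIT. Cache (LRU->MRU): [5 75 38]
  13. access 92: MISS, evict 5. Cache (LRU->MRU): [75 38 92]
  14. access 75: HIT. Cache (LRU->MRU): [38 92 75]
  15. access 75: HIT. Cache (LRU->MRU): [38 92 75]
  16. access 75: HIT. Cache (LRU->MRU): [38 92 75]
  17. access 75: HIT. Cache (LRU->MRU): [38 92 75]
  18. access 5: MISS, evict 38. Cache (LRU->MRU): [92 75 5]
  19. access 92: HIT. Cache (LRU->MRU): [75 5 92]
  20. access 75: HIT. Cache (LRU->MRU): [5 92 75]
  21. access 75: HIT. Cache (LRU->MRU): [5 92 75]
  22. access 62: MISS, evict 5. Cache (LRU->MRU): [92 75 62]
  23. access 75: HIT. Cache (LRU->MRU): [92 62 75]
  24. access 92: HIT. Cache (LRU->MRU): [62 75 92]
  25. access 75: HIT. Cache (LRU->MRU): [62 92 75]
  26. access 75: HIT. Cache (LRU->MRU): [62 92 75]
Total: 19 hits, 7 misses, 4 evictions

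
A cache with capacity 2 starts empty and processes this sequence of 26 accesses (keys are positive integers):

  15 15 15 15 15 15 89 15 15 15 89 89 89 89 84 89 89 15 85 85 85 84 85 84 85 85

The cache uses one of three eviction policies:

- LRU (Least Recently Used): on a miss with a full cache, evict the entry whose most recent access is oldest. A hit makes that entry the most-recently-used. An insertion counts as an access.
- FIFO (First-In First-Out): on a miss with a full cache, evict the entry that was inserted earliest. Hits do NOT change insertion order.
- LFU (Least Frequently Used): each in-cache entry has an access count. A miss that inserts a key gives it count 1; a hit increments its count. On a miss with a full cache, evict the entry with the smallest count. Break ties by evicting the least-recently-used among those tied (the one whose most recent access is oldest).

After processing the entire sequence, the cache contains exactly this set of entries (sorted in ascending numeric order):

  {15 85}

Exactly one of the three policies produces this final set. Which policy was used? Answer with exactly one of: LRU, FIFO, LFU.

Simulating under each policy and comparing final sets:
  LRU: final set = {84 85} -> differs
  FIFO: final set = {84 85} -> differs
  LFU: final set = {15 85} -> MATCHES target
Only LFU produces the target set.

Answer: LFU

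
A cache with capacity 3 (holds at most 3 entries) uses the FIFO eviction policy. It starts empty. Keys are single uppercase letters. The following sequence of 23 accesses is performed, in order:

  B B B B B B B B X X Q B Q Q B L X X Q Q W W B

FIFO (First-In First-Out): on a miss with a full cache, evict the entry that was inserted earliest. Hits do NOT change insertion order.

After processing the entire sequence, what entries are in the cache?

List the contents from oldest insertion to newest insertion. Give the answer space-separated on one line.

Answer: L W B

Derivation:
FIFO simulation (capacity=3):
  1. access B: MISS. Cache (old->new): [B]
  2. access B: HIT. Cache (old->new): [B]
  3. access B: HIT. Cache (old->new): [B]
  4. access B: HIT. Cache (old->new): [B]
  5. access B: HIT. Cache (old->new): [B]
  6. access B: HIT. Cache (old->new): [B]
  7. access B: HIT. Cache (old->new): [B]
  8. access B: HIT. Cache (old->new): [B]
  9. access X: MISS. Cache (old->new): [B X]
  10. access X: HIT. Cache (old->new): [B X]
  11. access Q: MISS. Cache (old->new): [B X Q]
  12. access B: HIT. Cache (old->new): [B X Q]
  13. access Q: HIT. Cache (old->new): [B X Q]
  14. access Q: HIT. Cache (old->new): [B X Q]
  15. access B: HIT. Cache (old->new): [B X Q]
  16. access L: MISS, evict B. Cache (old->new): [X Q L]
  17. access X: HIT. Cache (old->new): [X Q L]
  18. access X: HIT. Cache (old->new): [X Q L]
  19. access Q: HIT. Cache (old->new): [X Q L]
  20. access Q: HIT. Cache (old->new): [X Q L]
  21. access W: MISS, evict X. Cache (old->new): [Q L W]
  22. access W: HIT. Cache (old->new): [Q L W]
  23. access B: MISS, evict Q. Cache (old->new): [L W B]
Total: 17 hits, 6 misses, 3 evictions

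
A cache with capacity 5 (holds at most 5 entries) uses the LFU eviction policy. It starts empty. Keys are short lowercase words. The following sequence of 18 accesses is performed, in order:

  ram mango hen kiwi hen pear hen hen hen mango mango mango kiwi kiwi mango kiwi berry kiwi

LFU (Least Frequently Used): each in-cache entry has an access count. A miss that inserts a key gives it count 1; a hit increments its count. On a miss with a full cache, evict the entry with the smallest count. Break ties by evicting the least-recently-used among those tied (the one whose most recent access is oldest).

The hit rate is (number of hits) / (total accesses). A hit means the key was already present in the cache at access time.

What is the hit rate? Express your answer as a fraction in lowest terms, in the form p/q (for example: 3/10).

Answer: 2/3

Derivation:
LFU simulation (capacity=5):
  1. access ram: MISS. Cache: [ram(c=1)]
  2. access mango: MISS. Cache: [ram(c=1) mango(c=1)]
  3. access hen: MISS. Cache: [ram(c=1) mango(c=1) hen(c=1)]
  4. access kiwi: MISS. Cache: [ram(c=1) mango(c=1) hen(c=1) kiwi(c=1)]
  5. access hen: HIT, count now 2. Cache: [ram(c=1) mango(c=1) kiwi(c=1) hen(c=2)]
  6. access pear: MISS. Cache: [ram(c=1) mango(c=1) kiwi(c=1) pear(c=1) hen(c=2)]
  7. access hen: HIT, count now 3. Cache: [ram(c=1) mango(c=1) kiwi(c=1) pear(c=1) hen(c=3)]
  8. access hen: HIT, count now 4. Cache: [ram(c=1) mango(c=1) kiwi(c=1) pear(c=1) hen(c=4)]
  9. access hen: HIT, count now 5. Cache: [ram(c=1) mango(c=1) kiwi(c=1) pear(c=1) hen(c=5)]
  10. access mango: HIT, count now 2. Cache: [ram(c=1) kiwi(c=1) pear(c=1) mango(c=2) hen(c=5)]
  11. access mango: HIT, count now 3. Cache: [ram(c=1) kiwi(c=1) pear(c=1) mango(c=3) hen(c=5)]
  12. access mango: HIT, count now 4. Cache: [ram(c=1) kiwi(c=1) pear(c=1) mango(c=4) hen(c=5)]
  13. access kiwi: HIT, count now 2. Cache: [ram(c=1) pear(c=1) kiwi(c=2) mango(c=4) hen(c=5)]
  14. access kiwi: HIT, count now 3. Cache: [ram(c=1) pear(c=1) kiwi(c=3) mango(c=4) hen(c=5)]
  15. access mango: HIT, count now 5. Cache: [ram(c=1) pear(c=1) kiwi(c=3) hen(c=5) mango(c=5)]
  16. access kiwi: HIT, count now 4. Cache: [ram(c=1) pear(c=1) kiwi(c=4) hen(c=5) mango(c=5)]
  17. access berry: MISS, evict ram(c=1). Cache: [pear(c=1) berry(c=1) kiwi(c=4) hen(c=5) mango(c=5)]
  18. access kiwi: HIT, count now 5. Cache: [pear(c=1) berry(c=1) hen(c=5) mango(c=5) kiwi(c=5)]
Total: 12 hits, 6 misses, 1 evictions

Hit rate = 12/18 = 2/3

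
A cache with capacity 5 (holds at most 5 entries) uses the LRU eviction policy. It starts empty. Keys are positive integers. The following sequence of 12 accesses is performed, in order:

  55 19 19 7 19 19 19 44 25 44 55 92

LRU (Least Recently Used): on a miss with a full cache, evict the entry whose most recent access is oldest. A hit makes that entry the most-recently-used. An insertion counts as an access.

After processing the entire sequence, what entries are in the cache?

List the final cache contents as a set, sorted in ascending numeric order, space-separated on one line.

LRU simulation (capacity=5):
  1. access 55: MISS. Cache (LRU->MRU): [55]
  2. access 19: MISS. Cache (LRU->MRU): [55 19]
  3. access 19: HIT. Cache (LRU->MRU): [55 19]
  4. access 7: MISS. Cache (LRU->MRU): [55 19 7]
  5. access 19: HIT. Cache (LRU->MRU): [55 7 19]
  6. access 19: HIT. Cache (LRU->MRU): [55 7 19]
  7. access 19: HIT. Cache (LRU->MRU): [55 7 19]
  8. access 44: MISS. Cache (LRU->MRU): [55 7 19 44]
  9. access 25: MISS. Cache (LRU->MRU): [55 7 19 44 25]
  10. access 44: HIT. Cache (LRU->MRU): [55 7 19 25 44]
  11. access 55: HIT. Cache (LRU->MRU): [7 19 25 44 55]
  12. access 92: MISS, evict 7. Cache (LRU->MRU): [19 25 44 55 92]
Total: 6 hits, 6 misses, 1 evictions

Answer: 19 25 44 55 92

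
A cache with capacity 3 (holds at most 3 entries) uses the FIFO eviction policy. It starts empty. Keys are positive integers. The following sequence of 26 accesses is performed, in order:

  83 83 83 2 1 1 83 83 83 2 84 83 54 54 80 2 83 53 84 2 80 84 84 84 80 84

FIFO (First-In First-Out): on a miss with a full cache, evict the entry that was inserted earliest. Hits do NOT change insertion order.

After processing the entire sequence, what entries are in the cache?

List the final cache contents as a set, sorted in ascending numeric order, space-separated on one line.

Answer: 2 80 84

Derivation:
FIFO simulation (capacity=3):
  1. access 83: MISS. Cache (old->new): [83]
  2. access 83: HIT. Cache (old->new): [83]
  3. access 83: HIT. Cache (old->new): [83]
  4. access 2: MISS. Cache (old->new): [83 2]
  5. access 1: MISS. Cache (old->new): [83 2 1]
  6. access 1: HIT. Cache (old->new): [83 2 1]
  7. access 83: HIT. Cache (old->new): [83 2 1]
  8. access 83: HIT. Cache (old->new): [83 2 1]
  9. access 83: HIT. Cache (old->new): [83 2 1]
  10. access 2: HIT. Cache (old->new): [83 2 1]
  11. access 84: MISS, evict 83. Cache (old->new): [2 1 84]
  12. access 83: MISS, evict 2. Cache (old->new): [1 84 83]
  13. access 54: MISS, evict 1. Cache (old->new): [84 83 54]
  14. access 54: HIT. Cache (old->new): [84 83 54]
  15. access 80: MISS, evict 84. Cache (old->new): [83 54 80]
  16. access 2: MISS, evict 83. Cache (old->new): [54 80 2]
  17. access 83: MISS, evict 54. Cache (old->new): [80 2 83]
  18. access 53: MISS, evict 80. Cache (old->new): [2 83 53]
  19. access 84: MISS, evict 2. Cache (old->new): [83 53 84]
  20. access 2: MISS, evict 83. Cache (old->new): [53 84 2]
  21. access 80: MISS, evict 53. Cache (old->new): [84 2 80]
  22. access 84: HIT. Cache (old->new): [84 2 80]
  23. access 84: HIT. Cache (old->new): [84 2 80]
  24. access 84: HIT. Cache (old->new): [84 2 80]
  25. access 80: HIT. Cache (old->new): [84 2 80]
  26. access 84: HIT. Cache (old->new): [84 2 80]
Total: 13 hits, 13 misses, 10 evictions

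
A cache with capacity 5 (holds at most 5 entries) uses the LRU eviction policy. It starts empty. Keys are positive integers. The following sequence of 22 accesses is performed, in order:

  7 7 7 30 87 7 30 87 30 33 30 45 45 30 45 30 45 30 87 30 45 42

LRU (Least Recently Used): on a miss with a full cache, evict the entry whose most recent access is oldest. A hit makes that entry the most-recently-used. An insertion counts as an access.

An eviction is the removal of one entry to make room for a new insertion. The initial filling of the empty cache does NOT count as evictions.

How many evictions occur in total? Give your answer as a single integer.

Answer: 1

Derivation:
LRU simulation (capacity=5):
  1. access 7: MISS. Cache (LRU->MRU): [7]
  2. access 7: HIT. Cache (LRU->MRU): [7]
  3. access 7: HIT. Cache (LRU->MRU): [7]
  4. access 30: MISS. Cache (LRU->MRU): [7 30]
  5. access 87: MISS. Cache (LRU->MRU): [7 30 87]
  6. access 7: HIT. Cache (LRU->MRU): [30 87 7]
  7. access 30: HIT. Cache (LRU->MRU): [87 7 30]
  8. access 87: HIT. Cache (LRU->MRU): [7 30 87]
  9. access 30: HIT. Cache (LRU->MRU): [7 87 30]
  10. access 33: MISS. Cache (LRU->MRU): [7 87 30 33]
  11. access 30: HIT. Cache (LRU->MRU): [7 87 33 30]
  12. access 45: MISS. Cache (LRU->MRU): [7 87 33 30 45]
  13. access 45: HIT. Cache (LRU->MRU): [7 87 33 30 45]
  14. access 30: HIT. Cache (LRU->MRU): [7 87 33 45 30]
  15. access 45: HIT. Cache (LRU->MRU): [7 87 33 30 45]
  16. access 30: HIT. Cache (LRU->MRU): [7 87 33 45 30]
  17. access 45: HIT. Cache (LRU->MRU): [7 87 33 30 45]
  18. access 30: HIT. Cache (LRU->MRU): [7 87 33 45 30]
  19. access 87: HIT. Cache (LRU->MRU): [7 33 45 30 87]
  20. access 30: HIT. Cache (LRU->MRU): [7 33 45 87 30]
  21. access 45: HIT. Cache (LRU->MRU): [7 33 87 30 45]
  22. access 42: MISS, evict 7. Cache (LRU->MRU): [33 87 30 45 42]
Total: 16 hits, 6 misses, 1 evictions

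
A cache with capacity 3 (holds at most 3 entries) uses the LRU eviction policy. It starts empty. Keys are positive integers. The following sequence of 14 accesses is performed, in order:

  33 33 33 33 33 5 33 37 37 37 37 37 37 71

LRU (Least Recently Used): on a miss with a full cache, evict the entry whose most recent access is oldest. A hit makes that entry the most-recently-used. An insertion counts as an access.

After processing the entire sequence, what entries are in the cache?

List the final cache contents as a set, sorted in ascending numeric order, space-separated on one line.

LRU simulation (capacity=3):
  1. access 33: MISS. Cache (LRU->MRU): [33]
  2. access 33: HIT. Cache (LRU->MRU): [33]
  3. access 33: HIT. Cache (LRU->MRU): [33]
  4. access 33: HIT. Cache (LRU->MRU): [33]
  5. access 33: HIT. Cache (LRU->MRU): [33]
  6. access 5: MISS. Cache (LRU->MRU): [33 5]
  7. access 33: HIT. Cache (LRU->MRU): [5 33]
  8. access 37: MISS. Cache (LRU->MRU): [5 33 37]
  9. access 37: HIT. Cache (LRU->MRU): [5 33 37]
  10. access 37: HIT. Cache (LRU->MRU): [5 33 37]
  11. access 37: HIT. Cache (LRU->MRU): [5 33 37]
  12. access 37: HIT. Cache (LRU->MRU): [5 33 37]
  13. access 37: HIT. Cache (LRU->MRU): [5 33 37]
  14. access 71: MISS, evict 5. Cache (LRU->MRU): [33 37 71]
Total: 10 hits, 4 misses, 1 evictions

Answer: 33 37 71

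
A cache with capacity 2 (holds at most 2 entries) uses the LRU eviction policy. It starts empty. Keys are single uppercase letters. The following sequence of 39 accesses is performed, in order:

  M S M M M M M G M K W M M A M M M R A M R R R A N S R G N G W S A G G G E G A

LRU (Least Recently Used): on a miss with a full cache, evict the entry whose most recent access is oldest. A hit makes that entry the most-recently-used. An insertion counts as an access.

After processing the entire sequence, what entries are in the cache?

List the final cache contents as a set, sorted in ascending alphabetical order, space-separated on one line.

LRU simulation (capacity=2):
  1. access M: MISS. Cache (LRU->MRU): [M]
  2. access S: MISS. Cache (LRU->MRU): [M S]
  3. access M: HIT. Cache (LRU->MRU): [S M]
  4. access M: HIT. Cache (LRU->MRU): [S M]
  5. access M: HIT. Cache (LRU->MRU): [S M]
  6. access M: HIT. Cache (LRU->MRU): [S M]
  7. access M: HIT. Cache (LRU->MRU): [S M]
  8. access G: MISS, evict S. Cache (LRU->MRU): [M G]
  9. access M: HIT. Cache (LRU->MRU): [G M]
  10. access K: MISS, evict G. Cache (LRU->MRU): [M K]
  11. access W: MISS, evict M. Cache (LRU->MRU): [K W]
  12. access M: MISS, evict K. Cache (LRU->MRU): [W M]
  13. access M: HIT. Cache (LRU->MRU): [W M]
  14. access A: MISS, evict W. Cache (LRU->MRU): [M A]
  15. access M: HIT. Cache (LRU->MRU): [A M]
  16. access M: HIT. Cache (LRU->MRU): [A M]
  17. access M: HIT. Cache (LRU->MRU): [A M]
  18. access R: MISS, evict A. Cache (LRU->MRU): [M R]
  19. access A: MISS, evict M. Cache (LRU->MRU): [R A]
  20. access M: MISS, evict R. Cache (LRU->MRU): [A M]
  21. access R: MISS, evict A. Cache (LRU->MRU): [M R]
  22. access R: HIT. Cache (LRU->MRU): [M R]
  23. access R: HIT. Cache (LRU->MRU): [M R]
  24. access A: MISS, evict M. Cache (LRU->MRU): [R A]
  25. access N: MISS, evict R. Cache (LRU->MRU): [A N]
  26. access S: MISS, evict A. Cache (LRU->MRU): [N S]
  27. access R: MISS, evict N. Cache (LRU->MRU): [S R]
  28. access G: MISS, evict S. Cache (LRU->MRU): [R G]
  29. access N: MISS, evict R. Cache (LRU->MRU): [G N]
  30. access G: HIT. Cache (LRU->MRU): [N G]
  31. access W: MISS, evict N. Cache (LRU->MRU): [G W]
  32. access S: MISS, evict G. Cache (LRU->MRU): [W S]
  33. access A: MISS, evict W. Cache (LRU->MRU): [S A]
  34. access G: MISS, evict S. Cache (LRU->MRU): [A G]
  35. access G: HIT. Cache (LRU->MRU): [A G]
  36. access G: HIT. Cache (LRU->MRU): [A G]
  37. access E: MISS, evict A. Cache (LRU->MRU): [G E]
  38. access G: HIT. Cache (LRU->MRU): [E G]
  39. access A: MISS, evict E. Cache (LRU->MRU): [G A]
Total: 16 hits, 23 misses, 21 evictions

Answer: A G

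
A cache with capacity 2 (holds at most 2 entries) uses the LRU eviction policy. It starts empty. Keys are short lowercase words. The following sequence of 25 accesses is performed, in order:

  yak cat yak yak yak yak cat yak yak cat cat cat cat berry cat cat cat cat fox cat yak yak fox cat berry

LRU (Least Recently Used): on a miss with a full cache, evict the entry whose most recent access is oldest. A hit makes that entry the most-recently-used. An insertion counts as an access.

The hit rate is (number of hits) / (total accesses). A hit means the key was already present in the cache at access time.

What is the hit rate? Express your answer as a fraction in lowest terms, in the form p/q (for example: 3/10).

Answer: 17/25

Derivation:
LRU simulation (capacity=2):
  1. access yak: MISS. Cache (LRU->MRU): [yak]
  2. access cat: MISS. Cache (LRU->MRU): [yak cat]
  3. access yak: HIT. Cache (LRU->MRU): [cat yak]
  4. access yak: HIT. Cache (LRU->MRU): [cat yak]
  5. access yak: HIT. Cache (LRU->MRU): [cat yak]
  6. access yak: HIT. Cache (LRU->MRU): [cat yak]
  7. access cat: HIT. Cache (LRU->MRU): [yak cat]
  8. access yak: HIT. Cache (LRU->MRU): [cat yak]
  9. access yak: HIT. Cache (LRU->MRU): [cat yak]
  10. access cat: HIT. Cache (LRU->MRU): [yak cat]
  11. access cat: HIT. Cache (LRU->MRU): [yak cat]
  12. access cat: HIT. Cache (LRU->MRU): [yak cat]
  13. access cat: HIT. Cache (LRU->MRU): [yak cat]
  14. access berry: MISS, evict yak. Cache (LRU->MRU): [cat berry]
  15. access cat: HIT. Cache (LRU->MRU): [berry cat]
  16. access cat: HIT. Cache (LRU->MRU): [berry cat]
  17. access cat: HIT. Cache (LRU->MRU): [berry cat]
  18. access cat: HIT. Cache (LRU->MRU): [berry cat]
  19. access fox: MISS, evict berry. Cache (LRU->MRU): [cat fox]
  20. access cat: HIT. Cache (LRU->MRU): [fox cat]
  21. access yak: MISS, evict fox. Cache (LRU->MRU): [cat yak]
  22. access yak: HIT. Cache (LRU->MRU): [cat yak]
  23. access fox: MISS, evict cat. Cache (LRU->MRU): [yak fox]
  24. access cat: MISS, evict yak. Cache (LRU->MRU): [fox cat]
  25. access berry: MISS, evict fox. Cache (LRU->MRU): [cat berry]
Total: 17 hits, 8 misses, 6 evictions

Hit rate = 17/25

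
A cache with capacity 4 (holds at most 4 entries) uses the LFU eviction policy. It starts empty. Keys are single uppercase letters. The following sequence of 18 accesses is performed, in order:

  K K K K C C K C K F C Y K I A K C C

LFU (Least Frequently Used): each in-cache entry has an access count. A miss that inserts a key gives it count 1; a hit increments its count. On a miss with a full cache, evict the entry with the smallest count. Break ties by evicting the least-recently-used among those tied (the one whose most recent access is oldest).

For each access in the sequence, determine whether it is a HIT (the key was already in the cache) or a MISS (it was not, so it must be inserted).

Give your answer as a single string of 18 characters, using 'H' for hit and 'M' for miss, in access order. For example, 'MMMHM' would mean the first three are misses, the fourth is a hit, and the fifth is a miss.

Answer: MHHHMHHHHMHMHMMHHH

Derivation:
LFU simulation (capacity=4):
  1. access K: MISS. Cache: [K(c=1)]
  2. access K: HIT, count now 2. Cache: [K(c=2)]
  3. access K: HIT, count now 3. Cache: [K(c=3)]
  4. access K: HIT, count now 4. Cache: [K(c=4)]
  5. access C: MISS. Cache: [C(c=1) K(c=4)]
  6. access C: HIT, count now 2. Cache: [C(c=2) K(c=4)]
  7. access K: HIT, count now 5. Cache: [C(c=2) K(c=5)]
  8. access C: HIT, count now 3. Cache: [C(c=3) K(c=5)]
  9. access K: HIT, count now 6. Cache: [C(c=3) K(c=6)]
  10. access F: MISS. Cache: [F(c=1) C(c=3) K(c=6)]
  11. access C: HIT, count now 4. Cache: [F(c=1) C(c=4) K(c=6)]
  12. access Y: MISS. Cache: [F(c=1) Y(c=1) C(c=4) K(c=6)]
  13. access K: HIT, count now 7. Cache: [F(c=1) Y(c=1) C(c=4) K(c=7)]
  14. access I: MISS, evict F(c=1). Cache: [Y(c=1) I(c=1) C(c=4) K(c=7)]
  15. access A: MISS, evict Y(c=1). Cache: [I(c=1) A(c=1) C(c=4) K(c=7)]
  16. access K: HIT, count now 8. Cache: [I(c=1) A(c=1) C(c=4) K(c=8)]
  17. access C: HIT, count now 5. Cache: [I(c=1) A(c=1) C(c=5) K(c=8)]
  18. access C: HIT, count now 6. Cache: [I(c=1) A(c=1) C(c=6) K(c=8)]
Total: 12 hits, 6 misses, 2 evictions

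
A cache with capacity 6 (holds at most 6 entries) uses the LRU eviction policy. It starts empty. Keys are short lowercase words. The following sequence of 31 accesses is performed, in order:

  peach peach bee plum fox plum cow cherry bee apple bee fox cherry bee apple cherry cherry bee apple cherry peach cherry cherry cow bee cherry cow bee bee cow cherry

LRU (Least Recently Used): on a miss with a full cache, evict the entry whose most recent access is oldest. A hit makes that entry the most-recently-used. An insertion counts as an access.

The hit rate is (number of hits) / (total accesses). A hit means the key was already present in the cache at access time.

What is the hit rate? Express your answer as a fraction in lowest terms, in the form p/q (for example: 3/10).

Answer: 23/31

Derivation:
LRU simulation (capacity=6):
  1. access peach: MISS. Cache (LRU->MRU): [peach]
  2. access peach: HIT. Cache (LRU->MRU): [peach]
  3. access bee: MISS. Cache (LRU->MRU): [peach bee]
  4. access plum: MISS. Cache (LRU->MRU): [peach bee plum]
  5. access fox: MISS. Cache (LRU->MRU): [peach bee plum fox]
  6. access plum: HIT. Cache (LRU->MRU): [peach bee fox plum]
  7. access cow: MISS. Cache (LRU->MRU): [peach bee fox plum cow]
  8. access cherry: MISS. Cache (LRU->MRU): [peach bee fox plum cow cherry]
  9. access bee: HIT. Cache (LRU->MRU): [peach fox plum cow cherry bee]
  10. access apple: MISS, evict peach. Cache (LRU->MRU): [fox plum cow cherry bee apple]
  11. access bee: HIT. Cache (LRU->MRU): [fox plum cow cherry apple bee]
  12. access fox: HIT. Cache (LRU->MRU): [plum cow cherry apple bee fox]
  13. access cherry: HIT. Cache (LRU->MRU): [plum cow apple bee fox cherry]
  14. access bee: HIT. Cache (LRU->MRU): [plum cow apple fox cherry bee]
  15. access apple: HIT. Cache (LRU->MRU): [plum cow fox cherry bee apple]
  16. access cherry: HIT. Cache (LRU->MRU): [plum cow fox bee apple cherry]
  17. access cherry: HIT. Cache (LRU->MRU): [plum cow fox bee apple cherry]
  18. access bee: HIT. Cache (LRU->MRU): [plum cow fox apple cherry bee]
  19. access apple: HIT. Cache (LRU->MRU): [plum cow fox cherry bee apple]
  20. access cherry: HIT. Cache (LRU->MRU): [plum cow fox bee apple cherry]
  21. access peach: MISS, evict plum. Cache (LRU->MRU): [cow fox bee apple cherry peach]
  22. access cherry: HIT. Cache (LRU->MRU): [cow fox bee apple peach cherry]
  23. access cherry: HIT. Cache (LRU->MRU): [cow fox bee apple peach cherry]
  24. access cow: HIT. Cache (LRU->MRU): [fox bee apple peach cherry cow]
  25. access bee: HIT. Cache (LRU->MRU): [fox apple peach cherry cow bee]
  26. access cherry: HIT. Cache (LRU->MRU): [fox apple peach cow bee cherry]
  27. access cow: HIT. Cache (LRU->MRU): [fox apple peach bee cherry cow]
  28. access bee: HIT. Cache (LRU->MRU): [fox apple peach cherry cow bee]
  29. access bee: HIT. Cache (LRU->MRU): [fox apple peach cherry cow bee]
  30. access cow: HIT. Cache (LRU->MRU): [fox apple peach cherry bee cow]
  31. access cherry: HIT. Cache (LRU->MRU): [fox apple peach bee cow cherry]
Total: 23 hits, 8 misses, 2 evictions

Hit rate = 23/31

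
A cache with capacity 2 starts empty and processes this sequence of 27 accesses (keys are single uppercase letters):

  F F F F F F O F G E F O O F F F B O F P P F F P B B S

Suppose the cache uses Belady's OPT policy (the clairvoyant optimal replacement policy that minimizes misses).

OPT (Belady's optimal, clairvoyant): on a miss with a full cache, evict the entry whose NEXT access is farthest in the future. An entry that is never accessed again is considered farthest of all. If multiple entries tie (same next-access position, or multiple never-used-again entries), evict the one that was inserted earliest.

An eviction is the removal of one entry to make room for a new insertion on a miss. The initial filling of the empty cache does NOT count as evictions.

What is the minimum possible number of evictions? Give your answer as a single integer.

Answer: 8

Derivation:
OPT (Belady) simulation (capacity=2):
  1. access F: MISS. Cache: [F]
  2. access F: HIT. Next use of F: step 3. Cache: [F]
  3. access F: HIT. Next use of F: step 4. Cache: [F]
  4. access F: HIT. Next use of F: step 5. Cache: [F]
  5. access F: HIT. Next use of F: step 6. Cache: [F]
  6. access F: HIT. Next use of F: step 8. Cache: [F]
  7. access O: MISS. Cache: [F O]
  8. access F: HIT. Next use of F: step 11. Cache: [F O]
  9. access G: MISS, evict O (next use: step 12). Cache: [F G]
  10. access E: MISS, evict G (next use: never). Cache: [F E]
  11. access F: HIT. Next use of F: step 14. Cache: [F E]
  12. access O: MISS, evict E (next use: never). Cache: [F O]
  13. access O: HIT. Next use of O: step 18. Cache: [F O]
  14. access F: HIT. Next use of F: step 15. Cache: [F O]
  15. access F: HIT. Next use of F: step 16. Cache: [F O]
  16. access F: HIT. Next use of F: step 19. Cache: [F O]
  17. access B: MISS, evict F (next use: step 19). Cache: [O B]
  18. access O: HIT. Next use of O: never. Cache: [O B]
  19. access F: MISS, evict O (next use: never). Cache: [B F]
  20. access P: MISS, evict B (next use: step 25). Cache: [F P]
  21. access P: HIT. Next use of P: step 24. Cache: [F P]
  22. access F: HIT. Next use of F: step 23. Cache: [F P]
  23. access F: HIT. Next use of F: never. Cache: [F P]
  24. access P: HIT. Next use of P: never. Cache: [F P]
  25. access B: MISS, evict F (next use: never). Cache: [P B]
  26. access B: HIT. Next use of B: never. Cache: [P B]
  27. access S: MISS, evict P (next use: never). Cache: [B S]
Total: 17 hits, 10 misses, 8 evictions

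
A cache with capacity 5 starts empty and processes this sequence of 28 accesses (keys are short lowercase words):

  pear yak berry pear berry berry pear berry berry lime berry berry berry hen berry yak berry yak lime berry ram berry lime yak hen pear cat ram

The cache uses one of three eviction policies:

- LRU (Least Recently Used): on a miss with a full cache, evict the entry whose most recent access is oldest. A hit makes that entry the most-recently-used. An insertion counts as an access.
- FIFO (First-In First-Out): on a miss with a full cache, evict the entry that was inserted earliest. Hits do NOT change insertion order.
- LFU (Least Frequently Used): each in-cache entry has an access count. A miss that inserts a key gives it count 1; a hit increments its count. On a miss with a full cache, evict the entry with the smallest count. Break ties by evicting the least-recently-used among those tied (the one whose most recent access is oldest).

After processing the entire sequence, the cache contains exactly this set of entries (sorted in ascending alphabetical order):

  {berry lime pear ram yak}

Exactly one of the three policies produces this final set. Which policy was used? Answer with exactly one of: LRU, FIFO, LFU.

Answer: LFU

Derivation:
Simulating under each policy and comparing final sets:
  LRU: final set = {cat hen pear ram yak} -> differs
  FIFO: final set = {cat hen lime pear ram} -> differs
  LFU: final set = {berry lime pear ram yak} -> MATCHES target
Only LFU produces the target set.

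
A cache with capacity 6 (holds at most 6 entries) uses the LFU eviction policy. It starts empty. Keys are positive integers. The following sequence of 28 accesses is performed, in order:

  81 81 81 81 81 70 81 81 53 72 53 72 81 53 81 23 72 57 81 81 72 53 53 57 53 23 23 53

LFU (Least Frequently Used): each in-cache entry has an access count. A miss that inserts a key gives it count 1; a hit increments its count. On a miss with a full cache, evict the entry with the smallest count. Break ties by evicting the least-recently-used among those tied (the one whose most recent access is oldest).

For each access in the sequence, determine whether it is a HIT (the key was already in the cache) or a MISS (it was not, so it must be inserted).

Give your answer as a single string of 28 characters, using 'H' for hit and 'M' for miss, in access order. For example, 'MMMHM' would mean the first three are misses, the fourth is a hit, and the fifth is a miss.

LFU simulation (capacity=6):
  1. access 81: MISS. Cache: [81(c=1)]
  2. access 81: HIT, count now 2. Cache: [81(c=2)]
  3. access 81: HIT, count now 3. Cache: [81(c=3)]
  4. access 81: HIT, count now 4. Cache: [81(c=4)]
  5. access 81: HIT, count now 5. Cache: [81(c=5)]
  6. access 70: MISS. Cache: [70(c=1) 81(c=5)]
  7. access 81: HIT, count now 6. Cache: [70(c=1) 81(c=6)]
  8. access 81: HIT, count now 7. Cache: [70(c=1) 81(c=7)]
  9. access 53: MISS. Cache: [70(c=1) 53(c=1) 81(c=7)]
  10. access 72: MISS. Cache: [70(c=1) 53(c=1) 72(c=1) 81(c=7)]
  11. access 53: HIT, count now 2. Cache: [70(c=1) 72(c=1) 53(c=2) 81(c=7)]
  12. access 72: HIT, count now 2. Cache: [70(c=1) 53(c=2) 72(c=2) 81(c=7)]
  13. access 81: HIT, count now 8. Cache: [70(c=1) 53(c=2) 72(c=2) 81(c=8)]
  14. access 53: HIT, count now 3. Cache: [70(c=1) 72(c=2) 53(c=3) 81(c=8)]
  15. access 81: HIT, count now 9. Cache: [70(c=1) 72(c=2) 53(c=3) 81(c=9)]
  16. access 23: MISS. Cache: [70(c=1) 23(c=1) 72(c=2) 53(c=3) 81(c=9)]
  17. access 72: HIT, count now 3. Cache: [70(c=1) 23(c=1) 53(c=3) 72(c=3) 81(c=9)]
  18. access 57: MISS. Cache: [70(c=1) 23(c=1) 57(c=1) 53(c=3) 72(c=3) 81(c=9)]
  19. access 81: HIT, count now 10. Cache: [70(c=1) 23(c=1) 57(c=1) 53(c=3) 72(c=3) 81(c=10)]
  20. access 81: HIT, count now 11. Cache: [70(c=1) 23(c=1) 57(c=1) 53(c=3) 72(c=3) 81(c=11)]
  21. access 72: HIT, count now 4. Cache: [70(c=1) 23(c=1) 57(c=1) 53(c=3) 72(c=4) 81(c=11)]
  22. access 53: HIT, count now 4. Cache: [70(c=1) 23(c=1) 57(c=1) 72(c=4) 53(c=4) 81(c=11)]
  23. access 53: HIT, count now 5. Cache: [70(c=1) 23(c=1) 57(c=1) 72(c=4) 53(c=5) 81(c=11)]
  24. access 57: HIT, count now 2. Cache: [70(c=1) 23(c=1) 57(c=2) 72(c=4) 53(c=5) 81(c=11)]
  25. access 53: HIT, count now 6. Cache: [70(c=1) 23(c=1) 57(c=2) 72(c=4) 53(c=6) 81(c=11)]
  26. access 23: HIT, count now 2. Cache: [70(c=1) 57(c=2) 23(c=2) 72(c=4) 53(c=6) 81(c=11)]
  27. access 23: HIT, count now 3. Cache: [70(c=1) 57(c=2) 23(c=3) 72(c=4) 53(c=6) 81(c=11)]
  28. access 53: HIT, count now 7. Cache: [70(c=1) 57(c=2) 23(c=3) 72(c=4) 53(c=7) 81(c=11)]
Total: 22 hits, 6 misses, 0 evictions

Answer: MHHHHMHHMMHHHHHMHMHHHHHHHHHH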